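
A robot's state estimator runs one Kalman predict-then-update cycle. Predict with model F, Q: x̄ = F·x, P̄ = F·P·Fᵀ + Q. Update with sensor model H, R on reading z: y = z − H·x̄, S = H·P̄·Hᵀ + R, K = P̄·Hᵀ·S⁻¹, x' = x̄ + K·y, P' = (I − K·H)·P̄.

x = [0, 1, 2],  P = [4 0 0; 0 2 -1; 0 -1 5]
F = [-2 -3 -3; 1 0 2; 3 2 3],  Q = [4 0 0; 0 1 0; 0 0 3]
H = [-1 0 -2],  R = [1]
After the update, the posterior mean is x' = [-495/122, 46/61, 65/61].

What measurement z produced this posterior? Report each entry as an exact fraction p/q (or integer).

x̄ = F·x = [-9, 4, 8]
P̄ = F·P·Fᵀ + Q = [65 -32 -66; -32 25 38; -66 38 80]
S = H·P̄·Hᵀ + R = [122]
K = P̄·Hᵀ·S⁻¹ = [67/122; -22/61; -47/61]
x' − x̄ = [603/122, -198/61, -423/61] = K·y
y = (KᵀK)⁻¹·Kᵀ·(x' − x̄) = [9]
z = y + H·x̄ = [9] + [-7] = [2]

z = [2]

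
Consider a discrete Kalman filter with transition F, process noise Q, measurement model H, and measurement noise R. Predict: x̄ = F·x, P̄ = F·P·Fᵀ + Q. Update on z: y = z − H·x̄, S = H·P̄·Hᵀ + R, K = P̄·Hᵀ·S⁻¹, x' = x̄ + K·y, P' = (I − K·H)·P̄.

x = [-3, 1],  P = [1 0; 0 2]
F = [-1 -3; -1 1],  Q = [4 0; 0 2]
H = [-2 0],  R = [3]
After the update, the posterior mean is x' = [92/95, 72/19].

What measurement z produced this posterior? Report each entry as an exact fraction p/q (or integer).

z = [-2]

x̄ = F·x = [0, 4]
P̄ = F·P·Fᵀ + Q = [23 -5; -5 5]
S = H·P̄·Hᵀ + R = [95]
K = P̄·Hᵀ·S⁻¹ = [-46/95; 2/19]
x' − x̄ = [92/95, -4/19] = K·y
y = (KᵀK)⁻¹·Kᵀ·(x' − x̄) = [-2]
z = y + H·x̄ = [-2] + [0] = [-2]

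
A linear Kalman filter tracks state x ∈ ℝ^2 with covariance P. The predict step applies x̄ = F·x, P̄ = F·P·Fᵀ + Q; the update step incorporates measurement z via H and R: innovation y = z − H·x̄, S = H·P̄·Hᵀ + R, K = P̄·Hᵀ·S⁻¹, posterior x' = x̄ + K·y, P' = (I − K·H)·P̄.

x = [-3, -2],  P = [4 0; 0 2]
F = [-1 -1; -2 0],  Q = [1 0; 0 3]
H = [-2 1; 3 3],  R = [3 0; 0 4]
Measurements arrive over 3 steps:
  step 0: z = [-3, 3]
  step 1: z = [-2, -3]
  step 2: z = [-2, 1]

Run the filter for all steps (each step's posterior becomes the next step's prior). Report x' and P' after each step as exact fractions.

step 0: x̄ = F·x = [5, 6]
step 0: P̄ = F·P·Fᵀ + Q = [7 8; 8 19]
step 0: y = z − H·x̄ = [1, -30]
step 0: S = H·P̄·Hᵀ + R = [18 -9; -9 382]
step 0: K = P̄·Hᵀ·S⁻¹ = [-629/2265 84/755; 125/453 33/151]
step 0: x' = x̄ + K·y = [3136/2265, -127/453]
step 0: P' = (I − K·H)·P̄ = [247/755 -27/151; -27/151 71/151]
step 1: x̄ = F·x = [-2501/2265, -6272/2265]
step 1: P̄ = F·P·Fᵀ + Q = [1087/755 224/755; 224/755 3253/755]
step 1: y = z − H·x̄ = [-652/453, 6508/755]
step 1: S = H·P̄·Hᵀ + R = [1794/151 513/151; 513/151 46112/755]
step 1: K = P̄·Hᵀ·S⁻¹ = [-44153/179711 17784/179711; 45293/179711 38133/179711]
step 1: x' = x̄ + K·y = [18409/179711, -702376/539133]
step 1: P' = (I − K·H)·P̄ = [52057/179711 -28345/179711; -28345/179711 79189/179711]
step 2: x̄ = F·x = [647149/539133, -36818/179711]
step 2: P̄ = F·P·Fᵀ + Q = [254267/179711 47424/179711; 47424/179711 747361/179711]
step 2: y = z − H·x̄ = [326486/539133, -356984/179711]
step 2: S = H·P̄·Hᵀ + R = [2113866/179711 574209/179711; 574209/179711 10587128/179711]
step 2: K = P̄·Hᵀ·S⁻¹ = [-30056767/122697297 1346592/13633033; 30822379/122697297 2884587/13633033]
step 2: x' = x̄ + K·y = [315011885/368091891, -174127460/368091891]
step 2: P' = (I − K·H)·P̄ = [35443135/122697297 -19284031/122697297; -19284031/122697297 53899075/122697297]

step 0: x' = [3136/2265, -127/453], P' = [247/755 -27/151; -27/151 71/151]
step 1: x' = [18409/179711, -702376/539133], P' = [52057/179711 -28345/179711; -28345/179711 79189/179711]
step 2: x' = [315011885/368091891, -174127460/368091891], P' = [35443135/122697297 -19284031/122697297; -19284031/122697297 53899075/122697297]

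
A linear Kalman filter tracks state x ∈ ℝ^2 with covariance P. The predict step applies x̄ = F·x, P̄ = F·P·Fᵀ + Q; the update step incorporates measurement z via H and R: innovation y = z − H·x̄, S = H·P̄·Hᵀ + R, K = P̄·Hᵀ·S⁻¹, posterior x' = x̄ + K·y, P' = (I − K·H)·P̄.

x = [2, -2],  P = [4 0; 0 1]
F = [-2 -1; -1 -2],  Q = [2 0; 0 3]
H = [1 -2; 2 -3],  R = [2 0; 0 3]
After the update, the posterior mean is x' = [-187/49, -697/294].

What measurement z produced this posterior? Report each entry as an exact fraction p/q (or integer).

z = [2, -1]

x̄ = F·x = [-2, 2]
P̄ = F·P·Fᵀ + Q = [19 10; 10 11]
S = H·P̄·Hᵀ + R = [25 34; 34 58]
K = P̄·Hᵀ·S⁻¹ = [-55/49 39/49; -127/147 83/294]
x' − x̄ = [-89/49, -1285/294] = K·y
y = (KᵀK)⁻¹·Kᵀ·(x' − x̄) = [8, 9]
z = y + H·x̄ = [8, 9] + [-6, -10] = [2, -1]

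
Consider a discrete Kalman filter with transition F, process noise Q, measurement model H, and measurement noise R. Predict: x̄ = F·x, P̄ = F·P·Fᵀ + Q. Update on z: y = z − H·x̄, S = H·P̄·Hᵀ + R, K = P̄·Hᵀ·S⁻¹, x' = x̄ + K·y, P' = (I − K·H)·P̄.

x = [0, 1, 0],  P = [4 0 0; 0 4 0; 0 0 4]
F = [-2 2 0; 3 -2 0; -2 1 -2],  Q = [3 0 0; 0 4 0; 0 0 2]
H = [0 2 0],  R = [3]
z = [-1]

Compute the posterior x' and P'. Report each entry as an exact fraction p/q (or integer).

x̄ = F·x = [2, -2, 1]
P̄ = F·P·Fᵀ + Q = [35 -40 24; -40 56 -32; 24 -32 38]
y = z − H·x̄ = [3]
S = H·P̄·Hᵀ + R = [227]
K = P̄·Hᵀ·S⁻¹ = [-80/227; 112/227; -64/227]
x' = x̄ + K·y = [214/227, -118/227, 35/227]
P' = (I − K·H)·P̄ = [1545/227 -120/227 328/227; -120/227 168/227 -96/227; 328/227 -96/227 4530/227]

x' = [214/227, -118/227, 35/227]
P' = [1545/227 -120/227 328/227; -120/227 168/227 -96/227; 328/227 -96/227 4530/227]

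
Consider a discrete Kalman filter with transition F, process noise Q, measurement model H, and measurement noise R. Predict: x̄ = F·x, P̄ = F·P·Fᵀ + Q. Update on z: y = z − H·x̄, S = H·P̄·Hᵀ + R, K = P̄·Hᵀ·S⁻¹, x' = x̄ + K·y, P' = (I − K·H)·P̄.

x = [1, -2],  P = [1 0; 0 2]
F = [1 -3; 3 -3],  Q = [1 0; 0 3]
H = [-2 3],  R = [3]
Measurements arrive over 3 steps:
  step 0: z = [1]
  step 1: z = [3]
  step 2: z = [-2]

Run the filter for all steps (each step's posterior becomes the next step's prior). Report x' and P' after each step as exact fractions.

step 0: x̄ = F·x = [7, 9]
step 0: P̄ = F·P·Fᵀ + Q = [20 21; 21 30]
step 0: y = z − H·x̄ = [-12]
step 0: S = H·P̄·Hᵀ + R = [101]
step 0: K = P̄·Hᵀ·S⁻¹ = [23/101; 48/101]
step 0: x' = x̄ + K·y = [431/101, 333/101]
step 0: P' = (I − K·H)·P̄ = [1491/101 1017/101; 1017/101 726/101]
step 1: x̄ = F·x = [-568/101, 294/101]
step 1: P̄ = F·P·Fᵀ + Q = [2024/101 -1197/101; -1197/101 1950/101]
step 1: y = z − H·x̄ = [-1715/101]
step 1: S = H·P̄·Hᵀ + R = [40313/101]
step 1: K = P̄·Hᵀ·S⁻¹ = [-7639/40313; 8244/40313]
step 1: x' = x̄ + K·y = [-13857/5759, -3234/5759]
step 1: P' = (I − K·H)·P̄ = [230091/40313 145755/40313; 145755/40313 105414/40313]
step 2: x̄ = F·x = [-4155/5759, -31869/5759]
step 2: P̄ = F·P·Fᵀ + Q = [344600/40313 -15723/5759; -15723/5759 73842/5759]
step 2: y = z − H·x̄ = [75779/5759]
step 2: S = H·P̄·Hᵀ + R = [7472117/40313]
step 2: K = P̄·Hᵀ·S⁻¹ = [-1019383/7472117; 1770804/7472117]
step 2: x' = x̄ + K·y = [-18804388/7472117, -18048123/7472117]
step 2: P' = (I − K·H)·P̄ = [38095647/7472117 24377715/7472117; 24377715/7472117 18022614/7472117]

step 0: x' = [431/101, 333/101], P' = [1491/101 1017/101; 1017/101 726/101]
step 1: x' = [-13857/5759, -3234/5759], P' = [230091/40313 145755/40313; 145755/40313 105414/40313]
step 2: x' = [-18804388/7472117, -18048123/7472117], P' = [38095647/7472117 24377715/7472117; 24377715/7472117 18022614/7472117]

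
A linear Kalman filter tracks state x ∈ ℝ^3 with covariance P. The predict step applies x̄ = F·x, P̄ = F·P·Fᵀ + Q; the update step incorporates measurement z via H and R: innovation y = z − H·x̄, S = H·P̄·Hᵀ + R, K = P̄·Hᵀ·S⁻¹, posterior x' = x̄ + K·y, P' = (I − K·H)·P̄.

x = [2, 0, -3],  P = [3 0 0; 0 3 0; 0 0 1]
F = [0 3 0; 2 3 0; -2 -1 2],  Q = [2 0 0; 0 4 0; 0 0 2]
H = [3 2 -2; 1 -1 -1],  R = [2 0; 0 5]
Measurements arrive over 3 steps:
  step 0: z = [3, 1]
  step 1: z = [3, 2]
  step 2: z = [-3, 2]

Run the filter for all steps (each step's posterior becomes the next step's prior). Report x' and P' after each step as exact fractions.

step 0: x̄ = F·x = [0, 4, -10]
step 0: P̄ = F·P·Fᵀ + Q = [29 27 -9; 27 43 -21; -9 -21 21]
step 0: y = z − H·x̄ = [-25, -5]
step 0: S = H·P̄·Hᵀ + R = [1119 61; 61 20]
step 0: K = P̄·Hᵀ·S⁻¹ = [2509/18659 2610/18659; 3875/18659 -7154/18659; -1671/18659 -3300/18659]
step 0: x' = x̄ + K·y = [-75775/18659, 13531/18659, -128315/18659]
step 0: P' = (I − K·H)·P̄ = [113470/18659 -33638/18659 134058/18659; -33638/18659 28232/18659 -26100/18659; 134058/18659 -26100/18659 176658/18659]
step 1: x̄ = F·x = [40593/18659, -110957/18659, -118611/18659]
step 1: P̄ = F·P·Fᵀ + Q = [291406/18659 52260/18659 -39468/18659; 52260/18659 378948/18659 110160/18659; -39468/18659 110160/18659 123446/18659]
step 1: y = z − H·x̄ = [-81110/18659, -232843/18659]
step 1: S = H·P̄·Hᵀ + R = [4889004/18659 508294/18659; 508294/18659 1081831/18659]
step 1: K = P̄·Hᵀ·S⁻¹ = [26866571/134806616 11047425/67403308; 1862799/9629044 -2381739/4814522; -34525/9629044 -1207163/4814522]
step 1: x' = x̄ + K·y = [-12404026/16850827, -1478629/2407261, -7732881/2407261]
step 1: P' = (I − K·H)·P̄ = [126251369/67403308 -3747483/4814522 8819929/4814522; -3747483/4814522 3678459/2407261 402147/2407261; 8819929/4814522 402147/2407261 7025725/2407261]
step 2: x̄ = F·x = [-4435887/2407261, -55859261/16850827, -73101879/16850827]
step 2: P̄ = F·P·Fᵀ + Q = [37920653/2407261 21863682/2407261 2619954/2407261; 21863682/2407261 268003308/16850827 41799696/16850827; 2619954/2407261 41799696/16850827 71739646/16850827]
step 2: y = z − H·x̄ = [8115910/16850827, -9172611/2407261]
step 2: S = H·P̄·Hᵀ + R = [5063750193/16850827 22723175/2407261; 22723175/2407261 61467164/2407261]
step 2: K = P̄·Hᵀ·S⁻¹ = [26324962895/127796680457 18205157946/127796680457; 24755138754/127796680457 -55710723120/127796680457; 774513016/127796680457 -28562048426/127796680457]
step 2: x' = x̄ + K·y = [-292182231115/127796680457, -199434016411/127796680457, -445199020583/127796680457]
step 2: P' = (I − K·H)·P̄ = [246566681674/127796680457 -93992083836/127796680457 249532975780/127796680457; -93992083836/127796680457 175152398136/127796680457 9409133628/127796680457; 249532975780/127796680457 9409133628/127796680457 382934084282/127796680457]

step 0: x' = [-75775/18659, 13531/18659, -128315/18659], P' = [113470/18659 -33638/18659 134058/18659; -33638/18659 28232/18659 -26100/18659; 134058/18659 -26100/18659 176658/18659]
step 1: x' = [-12404026/16850827, -1478629/2407261, -7732881/2407261], P' = [126251369/67403308 -3747483/4814522 8819929/4814522; -3747483/4814522 3678459/2407261 402147/2407261; 8819929/4814522 402147/2407261 7025725/2407261]
step 2: x' = [-292182231115/127796680457, -199434016411/127796680457, -445199020583/127796680457], P' = [246566681674/127796680457 -93992083836/127796680457 249532975780/127796680457; -93992083836/127796680457 175152398136/127796680457 9409133628/127796680457; 249532975780/127796680457 9409133628/127796680457 382934084282/127796680457]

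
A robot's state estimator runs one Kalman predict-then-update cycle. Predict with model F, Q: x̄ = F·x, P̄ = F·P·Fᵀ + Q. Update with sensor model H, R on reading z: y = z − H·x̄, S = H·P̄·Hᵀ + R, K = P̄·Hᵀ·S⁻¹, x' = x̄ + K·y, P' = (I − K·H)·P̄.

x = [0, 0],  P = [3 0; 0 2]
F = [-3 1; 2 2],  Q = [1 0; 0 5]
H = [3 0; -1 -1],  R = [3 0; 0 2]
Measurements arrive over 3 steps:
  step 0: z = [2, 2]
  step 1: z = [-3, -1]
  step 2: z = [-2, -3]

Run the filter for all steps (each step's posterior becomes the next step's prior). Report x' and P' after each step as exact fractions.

step 0: x' = [1196/1871, -4510/1871], P' = [614/1871 -582/1871; -582/1871 3928/1871]
step 1: x' = [-610898/618855, 277873/206285], P' = [188143/618855 -48503/206285; -48503/206285 385099/206285]
step 2: x' = [-51444926/181056583, 467729565/181056583], P' = [54882291/181056583 -42673761/181056583; -42673761/181056583 338017061/181056583]

step 0: x̄ = F·x = [0, 0]
step 0: P̄ = F·P·Fᵀ + Q = [30 -14; -14 25]
step 0: y = z − H·x̄ = [2, 2]
step 0: S = H·P̄·Hᵀ + R = [273 -48; -48 29]
step 0: K = P̄·Hᵀ·S⁻¹ = [614/1871 -16/1871; -582/1871 -1673/1871]
step 0: x' = x̄ + K·y = [1196/1871, -4510/1871]
step 0: P' = (I − K·H)·P̄ = [614/1871 -582/1871; -582/1871 3928/1871]
step 1: x̄ = F·x = [-8098/1871, -6628/1871]
step 1: P̄ = F·P·Fᵀ + Q = [14817/1871 6500/1871; 6500/1871 22867/1871]
step 1: y = z − H·x̄ = [18681/1871, -16597/1871]
step 1: S = H·P̄·Hᵀ + R = [138966/1871 -63951/1871; -63951/1871 54426/1871]
step 1: K = P̄·Hᵀ·S⁻¹ = [188143/618855 -21317/618855; -48503/206285 -168298/206285]
step 1: x' = x̄ + K·y = [-610898/618855, 277873/206285]
step 1: P' = (I − K·H)·P̄ = [188143/618855 -48503/206285; -48503/206285 385099/206285]
step 2: x̄ = F·x = [888771/206285, 445442/618855]
step 2: P̄ = F·P·Fᵀ + Q = [1446831/206285 587924/206285; 587924/206285 7303963/618855]
step 2: y = z − H·x̄ = [-3078883/206285, 251038/123771]
step 2: S = H·P̄·Hᵀ + R = [13640334/206285 -1220853/41257; -1220853/41257 3281942/123771]
step 2: K = P̄·Hᵀ·S⁻¹ = [54882291/181056583 -6104265/181056583; -42673761/181056583 -147671650/181056583]
step 2: x' = x̄ + K·y = [-51444926/181056583, 467729565/181056583]
step 2: P' = (I − K·H)·P̄ = [54882291/181056583 -42673761/181056583; -42673761/181056583 338017061/181056583]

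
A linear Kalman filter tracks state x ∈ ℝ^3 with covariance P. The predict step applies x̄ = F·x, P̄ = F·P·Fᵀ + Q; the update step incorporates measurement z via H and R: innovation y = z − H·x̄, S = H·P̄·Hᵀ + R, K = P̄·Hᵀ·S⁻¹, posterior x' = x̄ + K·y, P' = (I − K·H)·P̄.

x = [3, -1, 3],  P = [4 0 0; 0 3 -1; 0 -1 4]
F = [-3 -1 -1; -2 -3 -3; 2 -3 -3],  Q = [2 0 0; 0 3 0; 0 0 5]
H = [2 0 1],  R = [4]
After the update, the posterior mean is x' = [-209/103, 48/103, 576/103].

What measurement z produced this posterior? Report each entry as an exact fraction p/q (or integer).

x̄ = F·x = [-11, -12, 0]
P̄ = F·P·Fᵀ + Q = [43 39 -9; 39 64 29; -9 29 66]
S = H·P̄·Hᵀ + R = [206]
K = P̄·Hᵀ·S⁻¹ = [77/206; 107/206; 24/103]
x' − x̄ = [924/103, 1284/103, 576/103] = K·y
y = (KᵀK)⁻¹·Kᵀ·(x' − x̄) = [24]
z = y + H·x̄ = [24] + [-22] = [2]

z = [2]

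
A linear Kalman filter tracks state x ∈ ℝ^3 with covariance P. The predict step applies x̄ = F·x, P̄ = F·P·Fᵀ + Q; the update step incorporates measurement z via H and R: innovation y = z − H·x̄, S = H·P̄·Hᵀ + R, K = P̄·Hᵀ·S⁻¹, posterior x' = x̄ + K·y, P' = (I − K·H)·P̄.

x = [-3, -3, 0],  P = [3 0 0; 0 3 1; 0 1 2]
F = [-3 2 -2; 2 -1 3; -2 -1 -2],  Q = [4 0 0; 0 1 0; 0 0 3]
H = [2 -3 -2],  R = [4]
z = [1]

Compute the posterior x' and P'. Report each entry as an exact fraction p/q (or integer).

x̄ = F·x = [3, -3, 9]
P̄ = F·P·Fᵀ + Q = [43 -28 18; -28 28 -22; 18 -22 30]
y = z − H·x̄ = [4]
S = H·P̄·Hᵀ + R = [476]
K = P̄·Hᵀ·S⁻¹ = [67/238; -24/119; 3/34]
x' = x̄ + K·y = [491/119, -453/119, 159/17]
P' = (I − K·H)·P̄ = [628/119 -116/119 105/17; -116/119 1028/119 -230/17; 105/17 -230/17 447/17]

x' = [491/119, -453/119, 159/17]
P' = [628/119 -116/119 105/17; -116/119 1028/119 -230/17; 105/17 -230/17 447/17]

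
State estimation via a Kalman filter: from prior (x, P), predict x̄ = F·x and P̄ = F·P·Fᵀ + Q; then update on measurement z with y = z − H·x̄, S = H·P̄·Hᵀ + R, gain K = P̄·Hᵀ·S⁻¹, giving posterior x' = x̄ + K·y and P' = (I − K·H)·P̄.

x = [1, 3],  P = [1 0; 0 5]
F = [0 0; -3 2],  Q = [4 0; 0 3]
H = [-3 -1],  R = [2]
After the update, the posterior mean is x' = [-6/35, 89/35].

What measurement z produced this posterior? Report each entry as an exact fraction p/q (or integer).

z = [-2]

x̄ = F·x = [0, 3]
P̄ = F·P·Fᵀ + Q = [4 0; 0 32]
S = H·P̄·Hᵀ + R = [70]
K = P̄·Hᵀ·S⁻¹ = [-6/35; -16/35]
x' − x̄ = [-6/35, -16/35] = K·y
y = (KᵀK)⁻¹·Kᵀ·(x' − x̄) = [1]
z = y + H·x̄ = [1] + [-3] = [-2]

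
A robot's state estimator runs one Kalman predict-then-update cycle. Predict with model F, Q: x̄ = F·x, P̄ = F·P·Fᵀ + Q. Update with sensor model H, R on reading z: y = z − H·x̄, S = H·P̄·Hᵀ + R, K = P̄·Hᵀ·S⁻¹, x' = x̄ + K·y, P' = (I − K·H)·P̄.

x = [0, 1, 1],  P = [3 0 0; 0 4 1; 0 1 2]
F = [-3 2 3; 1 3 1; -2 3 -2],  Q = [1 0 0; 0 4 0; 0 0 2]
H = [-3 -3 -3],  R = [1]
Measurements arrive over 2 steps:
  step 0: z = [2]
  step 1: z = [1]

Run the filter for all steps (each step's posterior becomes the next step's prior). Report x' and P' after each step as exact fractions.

step 0: x̄ = F·x = [5, 4, 1]
step 0: P̄ = F·P·Fᵀ + Q = [74 32 35; 32 51 23; 35 23 46]
step 0: y = z − H·x̄ = [32]
step 0: S = H·P̄·Hᵀ + R = [3160]
step 0: K = P̄·Hᵀ·S⁻¹ = [-423/3160; -159/1580; -39/395]
step 0: x' = x̄ + K·y = [283/395, 308/395, -853/395]
step 0: P' = (I − K·H)·P̄ = [54911/3160 -16697/1580 -2672/395; -16697/1580 15009/790 -3317/395; -2672/395 -3317/395 6002/395]
step 1: x̄ = F·x = [-2792/395, 354/395, 2064/395]
step 1: P̄ = F·P·Fᵀ + Q = [1636711/3160 281393/3160 175757/790; 281393/3160 253559/3160 149941/790; 175757/790 149941/790 188313/395]
step 1: y = z − H·x̄ = [-727/395]
step 1: S = H·P̄·Hᵀ + R = [7386182/395]
step 1: K = P̄·Hᵀ·S⁻¹ = [-1965849/14772364; -851037/14772364; -526743/3693091]
step 1: x' = x̄ + K·y = [-100798147/14772364, 14805369/14772364, 20267043/3693091]
step 1: P' = (I − K·H)·P̄ = [1379721755/7386182 -802278835/14772364 -489127348/3693091; -802278835/14772364 134273725/7386182 133503766/3693091; -489127348/3693091 133503766/3693091 355799163/3693091]

step 0: x' = [283/395, 308/395, -853/395], P' = [54911/3160 -16697/1580 -2672/395; -16697/1580 15009/790 -3317/395; -2672/395 -3317/395 6002/395]
step 1: x' = [-100798147/14772364, 14805369/14772364, 20267043/3693091], P' = [1379721755/7386182 -802278835/14772364 -489127348/3693091; -802278835/14772364 134273725/7386182 133503766/3693091; -489127348/3693091 133503766/3693091 355799163/3693091]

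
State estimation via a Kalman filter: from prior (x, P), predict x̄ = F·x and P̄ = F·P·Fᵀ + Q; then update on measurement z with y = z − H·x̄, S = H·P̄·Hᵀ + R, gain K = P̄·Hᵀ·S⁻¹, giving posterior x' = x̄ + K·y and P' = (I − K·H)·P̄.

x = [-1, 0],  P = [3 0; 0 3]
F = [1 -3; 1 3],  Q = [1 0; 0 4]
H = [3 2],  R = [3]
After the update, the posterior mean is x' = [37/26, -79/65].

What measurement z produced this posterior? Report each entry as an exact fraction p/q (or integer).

x̄ = F·x = [-1, -1]
P̄ = F·P·Fᵀ + Q = [31 -24; -24 34]
S = H·P̄·Hᵀ + R = [130]
K = P̄·Hᵀ·S⁻¹ = [9/26; -2/65]
x' − x̄ = [63/26, -14/65] = K·y
y = (KᵀK)⁻¹·Kᵀ·(x' − x̄) = [7]
z = y + H·x̄ = [7] + [-5] = [2]

z = [2]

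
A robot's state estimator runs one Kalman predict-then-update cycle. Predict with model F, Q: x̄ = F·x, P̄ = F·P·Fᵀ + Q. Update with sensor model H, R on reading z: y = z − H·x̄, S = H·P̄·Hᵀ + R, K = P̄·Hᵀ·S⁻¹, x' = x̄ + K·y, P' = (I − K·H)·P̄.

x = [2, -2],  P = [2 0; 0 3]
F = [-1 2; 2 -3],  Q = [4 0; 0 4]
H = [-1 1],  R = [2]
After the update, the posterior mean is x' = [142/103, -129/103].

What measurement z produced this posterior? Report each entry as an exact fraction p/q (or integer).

x̄ = F·x = [-6, 10]
P̄ = F·P·Fᵀ + Q = [18 -22; -22 39]
S = H·P̄·Hᵀ + R = [103]
K = P̄·Hᵀ·S⁻¹ = [-40/103; 61/103]
x' − x̄ = [760/103, -1159/103] = K·y
y = (KᵀK)⁻¹·Kᵀ·(x' − x̄) = [-19]
z = y + H·x̄ = [-19] + [16] = [-3]

z = [-3]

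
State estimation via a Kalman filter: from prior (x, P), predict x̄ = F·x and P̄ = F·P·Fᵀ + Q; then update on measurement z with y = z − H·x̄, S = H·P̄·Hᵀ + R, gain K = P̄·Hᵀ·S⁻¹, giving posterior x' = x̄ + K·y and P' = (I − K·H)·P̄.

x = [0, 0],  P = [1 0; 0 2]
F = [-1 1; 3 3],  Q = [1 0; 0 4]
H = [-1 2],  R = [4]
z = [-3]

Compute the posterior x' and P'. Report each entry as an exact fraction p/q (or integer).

x̄ = F·x = [0, 0]
P̄ = F·P·Fᵀ + Q = [4 3; 3 31]
y = z − H·x̄ = [-3]
S = H·P̄·Hᵀ + R = [120]
K = P̄·Hᵀ·S⁻¹ = [1/60; 59/120]
x' = x̄ + K·y = [-1/20, -59/40]
P' = (I − K·H)·P̄ = [119/30 121/60; 121/60 239/120]

x' = [-1/20, -59/40]
P' = [119/30 121/60; 121/60 239/120]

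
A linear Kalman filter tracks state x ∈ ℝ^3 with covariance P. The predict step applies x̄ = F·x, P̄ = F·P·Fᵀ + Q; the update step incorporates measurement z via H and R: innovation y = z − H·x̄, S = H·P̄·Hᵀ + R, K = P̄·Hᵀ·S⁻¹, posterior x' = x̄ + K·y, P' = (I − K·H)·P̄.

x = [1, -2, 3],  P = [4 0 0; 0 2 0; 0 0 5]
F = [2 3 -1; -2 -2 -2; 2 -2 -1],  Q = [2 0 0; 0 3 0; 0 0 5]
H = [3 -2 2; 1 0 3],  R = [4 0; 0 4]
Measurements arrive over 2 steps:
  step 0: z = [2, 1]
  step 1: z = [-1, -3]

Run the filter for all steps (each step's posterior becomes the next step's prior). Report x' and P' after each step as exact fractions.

step 0: x̄ = F·x = [-7, -4, 3]
step 0: P̄ = F·P·Fᵀ + Q = [41 -18 9; -18 47 2; 9 2 34]
step 0: y = z − H·x̄ = [9, -1]
step 0: S = H·P̄·Hᵀ + R = [1005 450; 450 405]
step 0: K = P̄·Hᵀ·S⁻¹ = [913/4545 -754/13635; -392/1515 1172/4545; -97/1515 523/1515]
step 0: x' = x̄ + K·y = [-14008/2727, -29936/4545, 3149/1515]
step 0: P' = (I − K·H)·P̄ = [125504/13635 46646/4545 -952/303; 46646/4545 3889/303 -1554/505; -952/303 -1554/505 2284/1515]
step 1: x̄ = F·x = [-87569/2727, 263014/13635, 2239/2727]
step 1: P̄ = F·P·Fᵀ + Q = [4227251/13635 -2656802/13635 -34264/13635; -2656802/13635 353257/2727 73048/13635; -34264/13635 73048/13635 174791/13635]
step 1: y = z − H·x̄ = [1803538/13635, 72671/2727]
step 1: S = H·P̄·Hᵀ + R = [15350035/2727 18228911/13635; 18228911/13635 5649326/13635]
step 1: K = P̄·Hᵀ·S⁻¹ = [9567328615/37144687527 -3752702722/37144687527; -2410813682/12381562509 2436484130/12381562509; -3067583465/37144687527 13120795583/37144687527]
step 1: x' = x̄ + K·y = [-9097623571/12381562509, -5039997888/4127187503, -8535922048/12381562509]
step 1: P' = (I − K·H)·P̄ = [72308173184/37144687527 20073758174/12381562509 -29106328024/37144687527; 20073758174/12381562509 10496552469/4127187503 -3442607218/12381562509; -29106328024/37144687527 -3442607218/12381562509 27196503452/37144687527]

step 0: x' = [-14008/2727, -29936/4545, 3149/1515], P' = [125504/13635 46646/4545 -952/303; 46646/4545 3889/303 -1554/505; -952/303 -1554/505 2284/1515]
step 1: x' = [-9097623571/12381562509, -5039997888/4127187503, -8535922048/12381562509], P' = [72308173184/37144687527 20073758174/12381562509 -29106328024/37144687527; 20073758174/12381562509 10496552469/4127187503 -3442607218/12381562509; -29106328024/37144687527 -3442607218/12381562509 27196503452/37144687527]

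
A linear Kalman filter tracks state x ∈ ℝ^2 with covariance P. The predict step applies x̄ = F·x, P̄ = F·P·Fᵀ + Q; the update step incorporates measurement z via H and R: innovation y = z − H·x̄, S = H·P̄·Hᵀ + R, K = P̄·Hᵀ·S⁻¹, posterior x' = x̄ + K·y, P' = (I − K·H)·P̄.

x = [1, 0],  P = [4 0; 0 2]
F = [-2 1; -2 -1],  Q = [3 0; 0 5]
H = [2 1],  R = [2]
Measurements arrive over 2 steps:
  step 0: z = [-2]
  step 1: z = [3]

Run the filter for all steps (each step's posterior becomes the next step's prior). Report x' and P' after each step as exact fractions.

step 0: x' = [-106/165, -42/55], P' = [329/165 -182/55; -182/55 398/55]
step 1: x' = [242/505, 619/303], P' = [1033/505 -4798/1515; -4798/1515 9782/1515]

step 0: x̄ = F·x = [-2, -2]
step 0: P̄ = F·P·Fᵀ + Q = [21 14; 14 23]
step 0: y = z − H·x̄ = [4]
step 0: S = H·P̄·Hᵀ + R = [165]
step 0: K = P̄·Hᵀ·S⁻¹ = [56/165; 17/55]
step 0: x' = x̄ + K·y = [-106/165, -42/55]
step 0: P' = (I − K·H)·P̄ = [329/165 -182/55; -182/55 398/55]
step 1: x̄ = F·x = [86/165, 338/165]
step 1: P̄ = F·P·Fᵀ + Q = [5189/165 122/165; 122/165 1151/165]
step 1: y = z − H·x̄ = [-1/11]
step 1: S = H·P̄·Hᵀ + R = [1515/11]
step 1: K = P̄·Hᵀ·S⁻¹ = [140/303; 31/505]
step 1: x' = x̄ + K·y = [242/505, 619/303]
step 1: P' = (I − K·H)·P̄ = [1033/505 -4798/1515; -4798/1515 9782/1515]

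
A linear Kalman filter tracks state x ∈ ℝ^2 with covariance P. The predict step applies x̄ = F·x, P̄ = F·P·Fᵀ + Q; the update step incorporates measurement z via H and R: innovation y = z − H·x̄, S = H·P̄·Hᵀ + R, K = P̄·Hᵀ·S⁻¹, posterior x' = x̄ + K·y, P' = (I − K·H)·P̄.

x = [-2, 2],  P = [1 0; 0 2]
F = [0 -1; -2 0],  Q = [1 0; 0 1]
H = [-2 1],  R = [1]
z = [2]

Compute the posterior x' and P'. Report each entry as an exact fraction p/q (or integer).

x' = [0, 7/3]
P' = [1 5/3; 5/3 65/18]

x̄ = F·x = [-2, 4]
P̄ = F·P·Fᵀ + Q = [3 0; 0 5]
y = z − H·x̄ = [-6]
S = H·P̄·Hᵀ + R = [18]
K = P̄·Hᵀ·S⁻¹ = [-1/3; 5/18]
x' = x̄ + K·y = [0, 7/3]
P' = (I − K·H)·P̄ = [1 5/3; 5/3 65/18]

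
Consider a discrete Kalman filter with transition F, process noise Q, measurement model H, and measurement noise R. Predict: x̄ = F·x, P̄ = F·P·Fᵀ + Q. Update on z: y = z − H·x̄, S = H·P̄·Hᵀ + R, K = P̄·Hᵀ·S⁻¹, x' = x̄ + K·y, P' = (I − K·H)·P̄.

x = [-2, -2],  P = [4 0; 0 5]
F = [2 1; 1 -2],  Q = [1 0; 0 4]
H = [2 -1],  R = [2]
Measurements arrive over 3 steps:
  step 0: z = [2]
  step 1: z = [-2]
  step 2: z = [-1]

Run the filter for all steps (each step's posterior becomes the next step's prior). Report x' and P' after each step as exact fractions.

step 0: x' = [-10/63, -130/63], P' = [328/63 610/63; 610/63 1252/63]
step 1: x' = [938/19127, 40554/19127], P' = [24299/19127 34786/19127; 34786/19127 80076/19127]
step 2: x' = [-419504/360863, -3715329/2526041], P' = [454331/360863 655234/360863; 655234/360863 10600858/2526041]

step 0: x̄ = F·x = [-6, 2]
step 0: P̄ = F·P·Fᵀ + Q = [22 -2; -2 28]
step 0: y = z − H·x̄ = [16]
step 0: S = H·P̄·Hᵀ + R = [126]
step 0: K = P̄·Hᵀ·S⁻¹ = [23/63; -16/63]
step 0: x' = x̄ + K·y = [-10/63, -130/63]
step 0: P' = (I − K·H)·P̄ = [328/63 610/63; 610/63 1252/63]
step 1: x̄ = F·x = [-50/21, 250/63]
step 1: P̄ = F·P·Fᵀ + Q = [563/7 -1226/21; -1226/21 3148/63]
step 1: y = z − H·x̄ = [424/63]
step 1: S = H·P̄·Hᵀ + R = [38254/63]
step 1: K = P̄·Hᵀ·S⁻¹ = [6906/19127; -5252/19127]
step 1: x' = x̄ + K·y = [938/19127, 40554/19127]
step 1: P' = (I − K·H)·P̄ = [24299/19127 34786/19127; 34786/19127 80076/19127]
step 2: x̄ = F·x = [42430/19127, -80170/19127]
step 2: P̄ = F·P·Fᵀ + Q = [335543/19127 -215912/19127; -215912/19127 281967/19127]
step 2: y = z − H·x̄ = [-184157/19127]
step 2: S = H·P̄·Hᵀ + R = [2526041/19127]
step 2: K = P̄·Hᵀ·S⁻¹ = [126714/360863; -713791/2526041]
step 2: x' = x̄ + K·y = [-419504/360863, -3715329/2526041]
step 2: P' = (I − K·H)·P̄ = [454331/360863 655234/360863; 655234/360863 10600858/2526041]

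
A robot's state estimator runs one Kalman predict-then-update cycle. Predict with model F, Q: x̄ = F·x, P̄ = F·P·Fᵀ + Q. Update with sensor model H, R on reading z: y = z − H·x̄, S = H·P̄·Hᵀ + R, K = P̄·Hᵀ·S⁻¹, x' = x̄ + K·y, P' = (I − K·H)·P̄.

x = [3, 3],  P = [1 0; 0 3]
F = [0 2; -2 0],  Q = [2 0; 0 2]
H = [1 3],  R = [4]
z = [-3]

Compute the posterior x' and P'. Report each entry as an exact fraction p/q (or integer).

x̄ = F·x = [6, -6]
P̄ = F·P·Fᵀ + Q = [14 0; 0 6]
y = z − H·x̄ = [9]
S = H·P̄·Hᵀ + R = [72]
K = P̄·Hᵀ·S⁻¹ = [7/36; 1/4]
x' = x̄ + K·y = [31/4, -15/4]
P' = (I − K·H)·P̄ = [203/18 -7/2; -7/2 3/2]

x' = [31/4, -15/4]
P' = [203/18 -7/2; -7/2 3/2]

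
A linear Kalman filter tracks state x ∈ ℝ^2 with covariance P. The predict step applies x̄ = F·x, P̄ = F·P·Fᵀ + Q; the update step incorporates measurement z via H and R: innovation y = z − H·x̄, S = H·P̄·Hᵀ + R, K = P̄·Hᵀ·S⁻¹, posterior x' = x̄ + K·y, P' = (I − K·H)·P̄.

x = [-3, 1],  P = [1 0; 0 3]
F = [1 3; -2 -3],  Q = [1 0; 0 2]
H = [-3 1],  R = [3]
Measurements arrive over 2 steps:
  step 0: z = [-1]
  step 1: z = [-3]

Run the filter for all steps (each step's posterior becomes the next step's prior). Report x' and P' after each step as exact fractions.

step 0: x' = [464/471, 311/157], P' = [203/471 87/157; 87/157 381/157]
step 1: x' = [137254/207581, -247290/207581], P' = [79998/207581 88125/207581; 88125/207581 427272/207581]

step 0: x̄ = F·x = [0, 3]
step 0: P̄ = F·P·Fᵀ + Q = [29 -29; -29 33]
step 0: y = z − H·x̄ = [-4]
step 0: S = H·P̄·Hᵀ + R = [471]
step 0: K = P̄·Hᵀ·S⁻¹ = [-116/471; 40/157]
step 0: x' = x̄ + K·y = [464/471, 311/157]
step 0: P' = (I − K·H)·P̄ = [203/471 87/157; 87/157 381/157]
step 1: x̄ = F·x = [3263/471, -3727/471]
step 1: P̄ = F·P·Fᵀ + Q = [12527/471 -13042/471; -13042/471 15173/471]
step 1: y = z − H·x̄ = [12103/471]
step 1: S = H·P̄·Hᵀ + R = [207581/471]
step 1: K = P̄·Hᵀ·S⁻¹ = [-50623/207581; 54299/207581]
step 1: x' = x̄ + K·y = [137254/207581, -247290/207581]
step 1: P' = (I − K·H)·P̄ = [79998/207581 88125/207581; 88125/207581 427272/207581]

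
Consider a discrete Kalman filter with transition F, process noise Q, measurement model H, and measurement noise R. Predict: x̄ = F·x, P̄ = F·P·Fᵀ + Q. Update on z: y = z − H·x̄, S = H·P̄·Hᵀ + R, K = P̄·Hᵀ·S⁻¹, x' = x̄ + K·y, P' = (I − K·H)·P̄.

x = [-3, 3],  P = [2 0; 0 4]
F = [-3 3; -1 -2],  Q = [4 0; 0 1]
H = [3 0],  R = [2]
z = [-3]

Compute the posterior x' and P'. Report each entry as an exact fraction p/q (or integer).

x' = [-243/262, 753/262]
P' = [29/131 -9/131; -9/131 1760/131]

x̄ = F·x = [18, -3]
P̄ = F·P·Fᵀ + Q = [58 -18; -18 19]
y = z − H·x̄ = [-57]
S = H·P̄·Hᵀ + R = [524]
K = P̄·Hᵀ·S⁻¹ = [87/262; -27/262]
x' = x̄ + K·y = [-243/262, 753/262]
P' = (I − K·H)·P̄ = [29/131 -9/131; -9/131 1760/131]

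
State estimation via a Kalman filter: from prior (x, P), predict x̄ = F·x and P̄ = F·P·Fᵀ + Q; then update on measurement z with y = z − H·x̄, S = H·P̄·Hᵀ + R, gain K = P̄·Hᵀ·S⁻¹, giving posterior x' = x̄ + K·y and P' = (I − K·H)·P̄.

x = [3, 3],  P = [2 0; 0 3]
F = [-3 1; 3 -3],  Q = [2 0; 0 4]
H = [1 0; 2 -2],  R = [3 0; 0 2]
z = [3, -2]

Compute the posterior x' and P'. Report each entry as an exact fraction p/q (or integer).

x̄ = F·x = [-6, 0]
P̄ = F·P·Fᵀ + Q = [23 -27; -27 49]
y = z − H·x̄ = [9, 10]
S = H·P̄·Hᵀ + R = [26 100; 100 506]
K = P̄·Hᵀ·S⁻¹ = [273/526 25/263; 769/1578 -313/789]
x' = x̄ + K·y = [-199/526, 661/1578]
P' = (I − K·H)·P̄ = [819/526 769/526; 769/526 2933/1578]

x' = [-199/526, 661/1578]
P' = [819/526 769/526; 769/526 2933/1578]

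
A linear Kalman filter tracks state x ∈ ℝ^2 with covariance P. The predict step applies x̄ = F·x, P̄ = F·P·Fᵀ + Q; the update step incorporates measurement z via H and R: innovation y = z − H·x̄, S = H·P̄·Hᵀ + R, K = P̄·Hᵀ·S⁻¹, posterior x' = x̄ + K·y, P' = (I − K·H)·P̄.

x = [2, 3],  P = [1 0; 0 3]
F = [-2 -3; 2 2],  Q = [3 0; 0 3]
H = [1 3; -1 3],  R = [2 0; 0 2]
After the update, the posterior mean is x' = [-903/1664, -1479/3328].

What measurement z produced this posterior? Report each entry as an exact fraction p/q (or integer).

z = [-2, -1]

x̄ = F·x = [-13, 10]
P̄ = F·P·Fᵀ + Q = [34 -22; -22 19]
S = H·P̄·Hᵀ + R = [75 137; 137 339]
K = P̄·Hᵀ·S⁻¹ = [713/1664 -779/1664; 521/3328 565/3328]
x' − x̄ = [20729/1664, -34759/3328] = K·y
y = (KᵀK)⁻¹·Kᵀ·(x' − x̄) = [-19, -44]
z = y + H·x̄ = [-19, -44] + [17, 43] = [-2, -1]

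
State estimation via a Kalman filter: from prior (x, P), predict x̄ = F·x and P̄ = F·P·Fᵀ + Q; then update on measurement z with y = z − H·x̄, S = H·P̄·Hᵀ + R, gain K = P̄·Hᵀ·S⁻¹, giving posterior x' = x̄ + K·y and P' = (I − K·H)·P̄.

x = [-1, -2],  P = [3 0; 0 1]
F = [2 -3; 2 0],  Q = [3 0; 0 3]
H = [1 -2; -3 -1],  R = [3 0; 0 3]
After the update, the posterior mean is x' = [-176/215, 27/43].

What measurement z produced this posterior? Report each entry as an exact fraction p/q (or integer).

z = [-3, 2]

x̄ = F·x = [4, -2]
P̄ = F·P·Fᵀ + Q = [24 12; 12 15]
S = H·P̄·Hᵀ + R = [39 18; 18 306]
K = P̄·Hᵀ·S⁻¹ = [28/215 -182/645; -17/43 -37/258]
x' − x̄ = [-1036/215, 113/43] = K·y
y = (KᵀK)⁻¹·Kᵀ·(x' − x̄) = [-11, 12]
z = y + H·x̄ = [-11, 12] + [8, -10] = [-3, 2]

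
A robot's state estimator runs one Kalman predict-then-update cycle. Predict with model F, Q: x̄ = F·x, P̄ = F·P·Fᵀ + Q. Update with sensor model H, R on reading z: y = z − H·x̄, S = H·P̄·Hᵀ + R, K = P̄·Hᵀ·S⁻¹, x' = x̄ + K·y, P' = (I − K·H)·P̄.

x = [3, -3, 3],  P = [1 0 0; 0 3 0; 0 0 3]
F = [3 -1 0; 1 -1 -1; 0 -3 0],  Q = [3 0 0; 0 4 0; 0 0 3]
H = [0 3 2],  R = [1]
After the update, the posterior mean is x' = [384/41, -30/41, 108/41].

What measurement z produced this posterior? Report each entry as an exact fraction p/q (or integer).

x̄ = F·x = [12, 3, 9]
P̄ = F·P·Fᵀ + Q = [15 6 9; 6 11 9; 9 9 30]
S = H·P̄·Hᵀ + R = [328]
K = P̄·Hᵀ·S⁻¹ = [9/82; 51/328; 87/328]
x' − x̄ = [-108/41, -153/41, -261/41] = K·y
y = (KᵀK)⁻¹·Kᵀ·(x' − x̄) = [-24]
z = y + H·x̄ = [-24] + [27] = [3]

z = [3]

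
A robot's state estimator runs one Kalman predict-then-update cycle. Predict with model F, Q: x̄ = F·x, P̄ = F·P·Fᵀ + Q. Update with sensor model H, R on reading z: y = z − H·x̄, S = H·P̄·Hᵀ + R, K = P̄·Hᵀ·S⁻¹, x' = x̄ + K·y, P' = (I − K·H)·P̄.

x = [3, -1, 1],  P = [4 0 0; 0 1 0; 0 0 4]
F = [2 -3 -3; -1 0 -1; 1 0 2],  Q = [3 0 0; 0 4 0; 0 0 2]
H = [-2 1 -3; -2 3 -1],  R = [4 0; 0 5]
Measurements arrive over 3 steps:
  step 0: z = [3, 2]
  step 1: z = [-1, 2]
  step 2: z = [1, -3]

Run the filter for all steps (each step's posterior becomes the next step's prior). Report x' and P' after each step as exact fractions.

step 0: x' = [-7658/8055, 28/1611, -1519/8055], P' = [248632/8055 22876/1611 -131044/8055; 22876/1611 11492/1611 -11596/1611; -131044/8055 -11596/1611 73288/8055]
step 1: x' = [184545593/119560137, 158087863/119560137, -56996486/119560137], P' = [1239471529/119560137 581506700/119560137 -601893358/119560137; 581506700/119560137 344831596/119560137 -249441572/119560137; -601893358/119560137 -249441572/119560137 350697580/119560137]
step 2: x' = [-98969053290/132127722589, -181999897030/132127722589, -16026425223/132127722589], P' = [1307246063657/132127722589 615726549854/132127722589 -633556254112/132127722589; 615726549854/132127722589 1847418353843/660638612945 -1310194397471/660638612945; -633556254112/132127722589 -1310194397471/660638612945 1857902545227/660638612945]

step 0: x̄ = F·x = [6, -4, 5]
step 0: P̄ = F·P·Fᵀ + Q = [64 4 -16; 4 12 -12; -16 -12 22]
step 0: y = z − H·x̄ = [34, 31]
step 0: S = H·P̄·Hᵀ + R = [334 318; 318 351]
step 0: K = P̄·Hᵀ·S⁻¹ = [854/2685 -4616/8055; 44/537 64/1611; -1313/2685 2972/8055]
step 0: x' = x̄ + K·y = [-7658/8055, 28/1611, -1519/8055]
step 0: P' = (I − K·H)·P̄ = [248632/8055 22876/1611 -131044/8055; 22876/1611 11492/1611 -11596/1611; -131044/8055 -11596/1611 73288/8055]
step 1: x̄ = F·x = [-11179/8055, 3059/2685, -10696/8055]
step 1: P̄ = F·P·Fᵀ + Q = [1351753/8055 -79748/2685 -68768/8055; -79748/2685 10228/895 -692/2685; -68768/8055 -692/2685 33718/8055]
step 1: y = z − H·x̄ = [-71678/8055, -2965/537]
step 1: S = H·P̄·Hᵀ + R = [5978962/8055 477926/537; 477926/537 198173/179]
step 1: K = P̄·Hᵀ·S⁻¹ = [-7646357/39853379 -26505920/119560137; -5821424/39853379 24184592/119560137; -8145633/39853379 20952884/119560137]
step 1: x' = x̄ + K·y = [184545593/119560137, 158087863/119560137, -56996486/119560137]
step 1: P' = (I − K·H)·P̄ = [1239471529/119560137 581506700/119560137 -601893358/119560137; 581506700/119560137 344831596/119560137 -249441572/119560137; -601893358/119560137 -249441572/119560137 350697580/119560137]
step 2: x̄ = F·x = [65817055/119560137, -42516369/39853379, 70552621/119560137]
step 2: P̄ = F·P·Fᵀ + Q = [7331020711/119560137 -344182764/39853379 -475006448/119560137; -344182764/39853379 288207647/39853379 -45062205/39853379; -475006448/119560137 -45062205/39853379 473808691/119560137]
step 2: y = z − H·x̄ = [590401217/119560137, 75384547/39853379]
step 2: S = H·P̄·Hᵀ + R = [34172460034/119560137 13050526214/39853379; 13050526214/39853379 16492990697/39853379]
step 2: K = P̄·Hᵀ·S⁻¹ = [-24524203781/132127722589 -26751244728/132127722589; -94815988071/660638612945 139036792092/660638612945; -137084873008/660638612945 109415360696/660638612945]
step 2: x' = x̄ + K·y = [-98969053290/132127722589, -181999897030/132127722589, -16026425223/132127722589]
step 2: P' = (I − K·H)·P̄ = [1307246063657/132127722589 615726549854/132127722589 -633556254112/132127722589; 615726549854/132127722589 1847418353843/660638612945 -1310194397471/660638612945; -633556254112/132127722589 -1310194397471/660638612945 1857902545227/660638612945]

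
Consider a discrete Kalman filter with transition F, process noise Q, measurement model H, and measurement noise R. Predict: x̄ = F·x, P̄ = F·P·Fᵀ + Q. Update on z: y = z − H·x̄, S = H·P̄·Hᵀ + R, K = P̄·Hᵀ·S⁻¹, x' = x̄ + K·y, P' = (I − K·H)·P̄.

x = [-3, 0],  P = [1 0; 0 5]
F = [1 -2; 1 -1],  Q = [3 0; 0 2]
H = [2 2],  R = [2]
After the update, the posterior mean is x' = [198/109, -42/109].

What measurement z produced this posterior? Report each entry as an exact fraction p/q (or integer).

x̄ = F·x = [-3, -3]
P̄ = F·P·Fᵀ + Q = [24 11; 11 8]
S = H·P̄·Hᵀ + R = [218]
K = P̄·Hᵀ·S⁻¹ = [35/109; 19/109]
x' − x̄ = [525/109, 285/109] = K·y
y = (KᵀK)⁻¹·Kᵀ·(x' − x̄) = [15]
z = y + H·x̄ = [15] + [-12] = [3]

z = [3]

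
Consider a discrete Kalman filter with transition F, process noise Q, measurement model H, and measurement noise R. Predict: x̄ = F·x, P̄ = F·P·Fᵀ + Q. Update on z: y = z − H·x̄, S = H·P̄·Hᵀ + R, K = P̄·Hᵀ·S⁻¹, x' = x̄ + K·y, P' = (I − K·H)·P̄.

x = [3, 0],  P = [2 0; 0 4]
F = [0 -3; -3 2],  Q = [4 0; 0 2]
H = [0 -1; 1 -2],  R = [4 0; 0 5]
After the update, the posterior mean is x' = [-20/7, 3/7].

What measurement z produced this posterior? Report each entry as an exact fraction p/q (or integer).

x̄ = F·x = [0, -9]
P̄ = F·P·Fᵀ + Q = [40 -24; -24 36]
S = H·P̄·Hᵀ + R = [40 96; 96 285]
K = P̄·Hᵀ·S⁻¹ = [-67/91 152/273; -87/182 -16/91]
x' − x̄ = [-20/7, 66/7] = K·y
y = (KᵀK)⁻¹·Kᵀ·(x' − x̄) = [-12, -21]
z = y + H·x̄ = [-12, -21] + [9, 18] = [-3, -3]

z = [-3, -3]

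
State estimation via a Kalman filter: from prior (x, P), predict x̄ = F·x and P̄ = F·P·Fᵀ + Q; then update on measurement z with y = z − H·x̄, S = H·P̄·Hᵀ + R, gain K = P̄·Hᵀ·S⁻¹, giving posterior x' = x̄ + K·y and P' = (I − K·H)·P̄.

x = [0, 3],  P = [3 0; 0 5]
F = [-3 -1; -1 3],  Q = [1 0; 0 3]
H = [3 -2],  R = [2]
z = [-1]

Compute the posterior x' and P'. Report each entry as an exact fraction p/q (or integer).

x̄ = F·x = [-3, 9]
P̄ = F·P·Fᵀ + Q = [33 -6; -6 51]
y = z − H·x̄ = [26]
S = H·P̄·Hᵀ + R = [575]
K = P̄·Hᵀ·S⁻¹ = [111/575; -24/115]
x' = x̄ + K·y = [1161/575, 411/115]
P' = (I − K·H)·P̄ = [6654/575 1974/115; 1974/115 597/23]

x' = [1161/575, 411/115]
P' = [6654/575 1974/115; 1974/115 597/23]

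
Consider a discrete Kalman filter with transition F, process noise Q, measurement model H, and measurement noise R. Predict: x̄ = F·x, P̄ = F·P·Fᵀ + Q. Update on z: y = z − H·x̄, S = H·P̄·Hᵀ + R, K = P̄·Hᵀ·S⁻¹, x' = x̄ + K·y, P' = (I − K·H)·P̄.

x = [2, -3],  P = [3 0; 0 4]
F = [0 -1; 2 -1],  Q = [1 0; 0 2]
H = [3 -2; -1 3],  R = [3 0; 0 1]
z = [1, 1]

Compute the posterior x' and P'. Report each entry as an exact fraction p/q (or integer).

x̄ = F·x = [3, 7]
P̄ = F·P·Fᵀ + Q = [5 4; 4 18]
y = z − H·x̄ = [6, -17]
S = H·P̄·Hᵀ + R = [72 -79; -79 144]
K = P̄·Hᵀ·S⁻¹ = [1561/4127 1057/4127; 494/4127 1704/4127]
x' = x̄ + K·y = [3778/4127, 2885/4127]
P' = (I − K·H)·P̄ = [2309/4127 1122/4127; 1122/4127 942/4127]

x' = [3778/4127, 2885/4127]
P' = [2309/4127 1122/4127; 1122/4127 942/4127]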